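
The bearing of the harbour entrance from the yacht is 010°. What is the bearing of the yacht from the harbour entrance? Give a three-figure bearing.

190°

Back-bearing = 010° + 180° = 190°.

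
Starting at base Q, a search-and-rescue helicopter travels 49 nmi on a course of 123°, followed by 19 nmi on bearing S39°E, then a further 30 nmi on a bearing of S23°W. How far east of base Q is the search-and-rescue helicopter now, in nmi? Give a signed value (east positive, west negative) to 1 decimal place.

Leg 1 (123°, 49 nmi): east 49 sin 123° = 41.09, north 49 cos 123° = -26.69
Leg 2 (S39°E, 19 nmi): east 19 sin 141° = 11.96, north 19 cos 141° = -14.77
Leg 3 (S23°W, 30 nmi): east 30 sin 203° = -11.72, north 30 cos 203° = -27.62
Net east component: 41.33 nmi.

41.3 nmi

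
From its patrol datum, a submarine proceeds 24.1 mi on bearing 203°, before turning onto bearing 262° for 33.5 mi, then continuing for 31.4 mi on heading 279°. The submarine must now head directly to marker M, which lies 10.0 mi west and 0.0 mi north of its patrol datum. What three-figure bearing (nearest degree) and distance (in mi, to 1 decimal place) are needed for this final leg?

071°, 67.3 mi

Leg 1 (203°, 24.1 mi): east 24.1 sin 203° = -9.42, north 24.1 cos 203° = -22.18
Leg 2 (262°, 33.5 mi): east 33.5 sin 262° = -33.17, north 33.5 cos 262° = -4.66
Leg 3 (279°, 31.4 mi): east 31.4 sin 279° = -31.01, north 31.4 cos 279° = 4.91
Current position: (-73.60, -21.93). Target: (-10.0, 0.0). Remaining: Δeast = 63.60, Δnorth = 21.93.
Bearing = atan2(63.60, 21.93) mod 360° = 70.97°; distance = √((63.60)² + (21.93)²) = 67.280 mi.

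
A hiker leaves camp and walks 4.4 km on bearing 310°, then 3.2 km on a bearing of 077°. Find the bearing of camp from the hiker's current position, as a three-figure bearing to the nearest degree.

Leg 1 (310°, 4.4 km): east 4.4 sin 310° = -3.37, north 4.4 cos 310° = 2.83
Leg 2 (077°, 3.2 km): east 3.2 sin 77° = 3.12, north 3.2 cos 77° = 0.72
Net displacement: -0.25 east, 3.55 north. Direction back to start is (0.25, -3.55): bearing = atan2(0.25, -3.55) mod 360° = 175.93° ≈ 176°.

176°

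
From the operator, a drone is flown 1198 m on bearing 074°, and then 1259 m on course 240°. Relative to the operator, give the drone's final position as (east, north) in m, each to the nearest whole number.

Leg 1 (074°, 1198 m): east 1198 sin 74° = 1151.59, north 1198 cos 74° = 330.21
Leg 2 (240°, 1259 m): east 1259 sin 240° = -1090.33, north 1259 cos 240° = -629.50
Summing: 61.27 m east, -299.29 m north → (61, -299).

(61, -299)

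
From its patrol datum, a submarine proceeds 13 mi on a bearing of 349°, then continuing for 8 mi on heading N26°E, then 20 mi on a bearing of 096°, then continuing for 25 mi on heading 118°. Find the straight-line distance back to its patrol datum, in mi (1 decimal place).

Leg 1 (349°, 13 mi): east 13 sin 349° = -2.48, north 13 cos 349° = 12.76
Leg 2 (N26°E, 8 mi): east 8 sin 26° = 3.51, north 8 cos 26° = 7.19
Leg 3 (096°, 20 mi): east 20 sin 96° = 19.89, north 20 cos 96° = -2.09
Leg 4 (118°, 25 mi): east 25 sin 118° = 22.07, north 25 cos 118° = -11.74
Net: 42.99 east, 6.12 north. Distance = √((42.99)² + (6.12)²) = 43.425 mi.

43.4 mi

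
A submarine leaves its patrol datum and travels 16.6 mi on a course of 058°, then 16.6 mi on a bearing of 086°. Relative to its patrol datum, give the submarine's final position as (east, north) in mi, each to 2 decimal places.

(30.64, 9.95)

Leg 1 (058°, 16.6 mi): east 16.6 sin 58° = 14.08, north 16.6 cos 58° = 8.80
Leg 2 (086°, 16.6 mi): east 16.6 sin 86° = 16.56, north 16.6 cos 86° = 1.16
Summing: 30.64 mi east, 9.95 mi north → (30.64, 9.95).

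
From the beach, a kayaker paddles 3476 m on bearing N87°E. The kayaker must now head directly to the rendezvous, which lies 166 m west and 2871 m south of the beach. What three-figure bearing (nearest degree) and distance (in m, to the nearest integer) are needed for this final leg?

Leg 1 (N87°E, 3476 m): east 3476 sin 87° = 3471.24, north 3476 cos 87° = 181.92
Current position: (3471.24, 181.92). Target: (-166, -2871). Remaining: Δeast = -3637.24, Δnorth = -3052.92.
Bearing = atan2(-3637.24, -3052.92) mod 360° = 229.99°; distance = √((-3637.24)² + (-3052.92)²) = 4748.664 m.

230°, 4749 m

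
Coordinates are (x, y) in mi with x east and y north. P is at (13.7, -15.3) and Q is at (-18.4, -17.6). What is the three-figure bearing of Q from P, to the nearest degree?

Δeast = -18.4 − 13.7 = -32.10; Δnorth = -17.6 − -15.3 = -2.30.
Bearing = atan2(Δeast, Δnorth) mod 360° = 265.90° ≈ 266°.

266°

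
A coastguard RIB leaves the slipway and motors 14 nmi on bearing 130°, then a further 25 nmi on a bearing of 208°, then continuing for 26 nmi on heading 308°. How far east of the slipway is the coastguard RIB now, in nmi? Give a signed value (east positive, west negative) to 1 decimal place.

Leg 1 (130°, 14 nmi): east 14 sin 130° = 10.72, north 14 cos 130° = -9.00
Leg 2 (208°, 25 nmi): east 25 sin 208° = -11.74, north 25 cos 208° = -22.07
Leg 3 (308°, 26 nmi): east 26 sin 308° = -20.49, north 26 cos 308° = 16.01
Net east component: -21.50 nmi.

-21.5 nmi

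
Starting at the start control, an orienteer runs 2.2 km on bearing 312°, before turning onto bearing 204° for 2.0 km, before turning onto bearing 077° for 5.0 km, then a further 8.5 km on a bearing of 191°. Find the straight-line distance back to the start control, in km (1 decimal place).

7.6 km

Leg 1 (312°, 2.2 km): east 2.2 sin 312° = -1.63, north 2.2 cos 312° = 1.47
Leg 2 (204°, 2.0 km): east 2.0 sin 204° = -0.81, north 2.0 cos 204° = -1.83
Leg 3 (077°, 5.0 km): east 5.0 sin 77° = 4.87, north 5.0 cos 77° = 1.12
Leg 4 (191°, 8.5 km): east 8.5 sin 191° = -1.62, north 8.5 cos 191° = -8.34
Net: 0.80 east, -7.57 north. Distance = √((0.80)² + (-7.57)²) = 7.616 km.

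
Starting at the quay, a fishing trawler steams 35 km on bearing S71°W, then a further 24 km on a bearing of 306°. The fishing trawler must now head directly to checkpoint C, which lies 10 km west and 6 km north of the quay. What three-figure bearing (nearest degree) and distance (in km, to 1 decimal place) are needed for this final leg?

086°, 42.6 km

Leg 1 (S71°W, 35 km): east 35 sin 251° = -33.09, north 35 cos 251° = -11.39
Leg 2 (306°, 24 km): east 24 sin 306° = -19.42, north 24 cos 306° = 14.11
Current position: (-52.51, 2.71). Target: (-10, 6). Remaining: Δeast = 42.51, Δnorth = 3.29.
Bearing = atan2(42.51, 3.29) mod 360° = 85.58°; distance = √((42.51)² + (3.29)²) = 42.637 km.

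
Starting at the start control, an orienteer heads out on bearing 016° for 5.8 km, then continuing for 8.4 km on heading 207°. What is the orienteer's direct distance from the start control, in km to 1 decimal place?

Leg 1 (016°, 5.8 km): east 5.8 sin 16° = 1.60, north 5.8 cos 16° = 5.58
Leg 2 (207°, 8.4 km): east 8.4 sin 207° = -3.81, north 8.4 cos 207° = -7.48
Net: -2.21 east, -1.91 north. Distance = √((-2.21)² + (-1.91)²) = 2.924 km.

2.9 km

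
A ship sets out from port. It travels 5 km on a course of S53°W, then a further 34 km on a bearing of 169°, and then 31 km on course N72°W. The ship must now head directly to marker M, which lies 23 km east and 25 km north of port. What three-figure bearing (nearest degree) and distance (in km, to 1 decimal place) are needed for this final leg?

Leg 1 (S53°W, 5 km): east 5 sin 233° = -3.99, north 5 cos 233° = -3.01
Leg 2 (169°, 34 km): east 34 sin 169° = 6.49, north 34 cos 169° = -33.38
Leg 3 (N72°W, 31 km): east 31 sin 288° = -29.48, north 31 cos 288° = 9.58
Current position: (-26.99, -26.80). Target: (23, 25). Remaining: Δeast = 49.99, Δnorth = 51.80.
Bearing = atan2(49.99, 51.80) mod 360° = 43.98°; distance = √((49.99)² + (51.80)²) = 71.990 km.

044°, 72.0 km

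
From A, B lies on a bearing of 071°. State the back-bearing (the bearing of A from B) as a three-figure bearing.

Back-bearing = 071° + 180° = 251°.

251°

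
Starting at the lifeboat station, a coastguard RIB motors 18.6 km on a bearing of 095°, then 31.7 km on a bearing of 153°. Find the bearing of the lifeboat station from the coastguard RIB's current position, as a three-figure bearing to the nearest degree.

Leg 1 (095°, 18.6 km): east 18.6 sin 95° = 18.53, north 18.6 cos 95° = -1.62
Leg 2 (153°, 31.7 km): east 31.7 sin 153° = 14.39, north 31.7 cos 153° = -28.24
Net displacement: 32.92 east, -29.87 north. Direction back to start is (-32.92, 29.87): bearing = atan2(-32.92, 29.87) mod 360° = 312.21° ≈ 312°.

312°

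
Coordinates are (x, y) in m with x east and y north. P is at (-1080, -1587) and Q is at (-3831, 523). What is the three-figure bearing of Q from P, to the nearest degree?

307°

Δeast = -3831 − -1080 = -2751.00; Δnorth = 523 − -1587 = 2110.00.
Bearing = atan2(Δeast, Δnorth) mod 360° = 307.49° ≈ 307°.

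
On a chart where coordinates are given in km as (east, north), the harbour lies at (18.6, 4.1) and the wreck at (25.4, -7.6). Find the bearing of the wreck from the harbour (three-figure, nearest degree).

Δeast = 25.4 − 18.6 = 6.80; Δnorth = -7.6 − 4.1 = -11.70.
Bearing = atan2(Δeast, Δnorth) mod 360° = 149.83° ≈ 150°.

150°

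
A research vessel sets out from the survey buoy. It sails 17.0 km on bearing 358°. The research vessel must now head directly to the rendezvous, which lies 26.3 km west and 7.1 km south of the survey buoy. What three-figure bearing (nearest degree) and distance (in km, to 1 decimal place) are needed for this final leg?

227°, 35.2 km

Leg 1 (358°, 17.0 km): east 17.0 sin 358° = -0.59, north 17.0 cos 358° = 16.99
Current position: (-0.59, 16.99). Target: (-26.3, -7.1). Remaining: Δeast = -25.71, Δnorth = -24.09.
Bearing = atan2(-25.71, -24.09) mod 360° = 226.86°; distance = √((-25.71)² + (-24.09)²) = 35.230 km.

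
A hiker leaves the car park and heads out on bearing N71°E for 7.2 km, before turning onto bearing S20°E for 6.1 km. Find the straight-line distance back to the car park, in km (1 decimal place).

9.5 km

Leg 1 (N71°E, 7.2 km): east 7.2 sin 71° = 6.81, north 7.2 cos 71° = 2.34
Leg 2 (S20°E, 6.1 km): east 6.1 sin 160° = 2.09, north 6.1 cos 160° = -5.73
Net: 8.89 east, -3.39 north. Distance = √((8.89)² + (-3.39)²) = 9.518 km.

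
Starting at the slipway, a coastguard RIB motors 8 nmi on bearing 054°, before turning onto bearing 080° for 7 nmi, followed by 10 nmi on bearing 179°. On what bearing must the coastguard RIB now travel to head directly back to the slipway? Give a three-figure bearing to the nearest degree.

Leg 1 (054°, 8 nmi): east 8 sin 54° = 6.47, north 8 cos 54° = 4.70
Leg 2 (080°, 7 nmi): east 7 sin 80° = 6.89, north 7 cos 80° = 1.22
Leg 3 (179°, 10 nmi): east 10 sin 179° = 0.17, north 10 cos 179° = -10.00
Net displacement: 13.54 east, -4.08 north. Direction back to start is (-13.54, 4.08): bearing = atan2(-13.54, 4.08) mod 360° = 286.77° ≈ 287°.

287°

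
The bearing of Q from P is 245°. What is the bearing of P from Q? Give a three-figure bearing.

Back-bearing = 245° − 180° = 065°.

065°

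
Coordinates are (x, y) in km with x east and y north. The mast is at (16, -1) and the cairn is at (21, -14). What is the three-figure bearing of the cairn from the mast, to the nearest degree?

Δeast = 21 − 16 = 5.00; Δnorth = -14 − -1 = -13.00.
Bearing = atan2(Δeast, Δnorth) mod 360° = 158.96° ≈ 159°.

159°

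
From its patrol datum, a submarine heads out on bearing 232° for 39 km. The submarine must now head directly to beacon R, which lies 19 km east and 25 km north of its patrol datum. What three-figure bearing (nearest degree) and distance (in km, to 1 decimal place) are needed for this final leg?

Leg 1 (232°, 39 km): east 39 sin 232° = -30.73, north 39 cos 232° = -24.01
Current position: (-30.73, -24.01). Target: (19, 25). Remaining: Δeast = 49.73, Δnorth = 49.01.
Bearing = atan2(49.73, 49.01) mod 360° = 45.42°; distance = √((49.73)² + (49.01)²) = 69.824 km.

045°, 69.8 km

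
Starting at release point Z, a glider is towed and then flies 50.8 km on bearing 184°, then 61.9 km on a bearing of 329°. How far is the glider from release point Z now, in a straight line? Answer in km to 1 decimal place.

Leg 1 (184°, 50.8 km): east 50.8 sin 184° = -3.54, north 50.8 cos 184° = -50.68
Leg 2 (329°, 61.9 km): east 61.9 sin 329° = -31.88, north 61.9 cos 329° = 53.06
Net: -35.42 east, 2.38 north. Distance = √((-35.42)² + (2.38)²) = 35.505 km.

35.5 km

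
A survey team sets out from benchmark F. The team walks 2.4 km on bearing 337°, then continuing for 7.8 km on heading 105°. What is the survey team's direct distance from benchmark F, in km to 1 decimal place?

Leg 1 (337°, 2.4 km): east 2.4 sin 337° = -0.94, north 2.4 cos 337° = 2.21
Leg 2 (105°, 7.8 km): east 7.8 sin 105° = 7.53, north 7.8 cos 105° = -2.02
Net: 6.60 east, 0.19 north. Distance = √((6.60)² + (0.19)²) = 6.599 km.

6.6 km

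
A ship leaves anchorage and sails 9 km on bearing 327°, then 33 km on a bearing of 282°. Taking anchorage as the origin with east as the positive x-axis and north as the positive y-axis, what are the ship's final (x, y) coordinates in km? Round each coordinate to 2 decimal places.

(-37.18, 14.41)

Leg 1 (327°, 9 km): east 9 sin 327° = -4.90, north 9 cos 327° = 7.55
Leg 2 (282°, 33 km): east 33 sin 282° = -32.28, north 33 cos 282° = 6.86
Summing: -37.18 km east, 14.41 km north → (-37.18, 14.41).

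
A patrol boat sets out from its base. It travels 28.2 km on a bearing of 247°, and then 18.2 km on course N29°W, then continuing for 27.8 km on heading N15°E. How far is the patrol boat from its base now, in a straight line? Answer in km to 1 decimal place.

Leg 1 (247°, 28.2 km): east 28.2 sin 247° = -25.96, north 28.2 cos 247° = -11.02
Leg 2 (N29°W, 18.2 km): east 18.2 sin 331° = -8.82, north 18.2 cos 331° = 15.92
Leg 3 (N15°E, 27.8 km): east 27.8 sin 15° = 7.20, north 27.8 cos 15° = 26.85
Net: -27.59 east, 31.75 north. Distance = √((-27.59)² + (31.75)²) = 42.062 km.

42.1 km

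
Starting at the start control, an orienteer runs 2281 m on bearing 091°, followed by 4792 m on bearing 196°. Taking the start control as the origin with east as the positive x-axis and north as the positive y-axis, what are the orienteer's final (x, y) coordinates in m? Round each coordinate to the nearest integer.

(960, -4646)

Leg 1 (091°, 2281 m): east 2281 sin 91° = 2280.65, north 2281 cos 91° = -39.81
Leg 2 (196°, 4792 m): east 4792 sin 196° = -1320.85, north 4792 cos 196° = -4606.37
Summing: 959.80 m east, -4646.17 m north → (960, -4646).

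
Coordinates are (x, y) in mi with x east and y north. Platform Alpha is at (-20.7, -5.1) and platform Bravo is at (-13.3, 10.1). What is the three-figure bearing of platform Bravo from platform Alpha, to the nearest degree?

026°

Δeast = -13.3 − -20.7 = 7.40; Δnorth = 10.1 − -5.1 = 15.20.
Bearing = atan2(Δeast, Δnorth) mod 360° = 25.96° ≈ 026°.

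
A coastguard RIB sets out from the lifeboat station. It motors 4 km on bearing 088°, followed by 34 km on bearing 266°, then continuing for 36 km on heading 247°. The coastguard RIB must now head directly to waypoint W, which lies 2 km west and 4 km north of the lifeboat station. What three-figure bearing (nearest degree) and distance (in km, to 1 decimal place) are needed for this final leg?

072°, 64.3 km

Leg 1 (088°, 4 km): east 4 sin 88° = 4.00, north 4 cos 88° = 0.14
Leg 2 (266°, 34 km): east 34 sin 266° = -33.92, north 34 cos 266° = -2.37
Leg 3 (247°, 36 km): east 36 sin 247° = -33.14, north 36 cos 247° = -14.07
Current position: (-63.06, -16.30). Target: (-2, 4). Remaining: Δeast = 61.06, Δnorth = 20.30.
Bearing = atan2(61.06, 20.30) mod 360° = 71.61°; distance = √((61.06)² + (20.30)²) = 64.343 km.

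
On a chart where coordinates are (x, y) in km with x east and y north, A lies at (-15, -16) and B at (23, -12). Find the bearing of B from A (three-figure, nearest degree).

Δeast = 23 − -15 = 38.00; Δnorth = -12 − -16 = 4.00.
Bearing = atan2(Δeast, Δnorth) mod 360° = 83.99° ≈ 084°.

084°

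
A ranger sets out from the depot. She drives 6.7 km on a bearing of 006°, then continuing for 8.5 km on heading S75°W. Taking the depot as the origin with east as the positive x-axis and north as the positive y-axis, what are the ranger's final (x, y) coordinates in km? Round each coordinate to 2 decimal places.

(-7.51, 4.46)

Leg 1 (006°, 6.7 km): east 6.7 sin 6° = 0.70, north 6.7 cos 6° = 6.66
Leg 2 (S75°W, 8.5 km): east 8.5 sin 255° = -8.21, north 8.5 cos 255° = -2.20
Summing: -7.51 km east, 4.46 km north → (-7.51, 4.46).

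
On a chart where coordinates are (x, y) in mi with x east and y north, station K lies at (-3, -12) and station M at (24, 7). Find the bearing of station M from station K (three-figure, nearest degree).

Δeast = 24 − -3 = 27.00; Δnorth = 7 − -12 = 19.00.
Bearing = atan2(Δeast, Δnorth) mod 360° = 54.87° ≈ 055°.

055°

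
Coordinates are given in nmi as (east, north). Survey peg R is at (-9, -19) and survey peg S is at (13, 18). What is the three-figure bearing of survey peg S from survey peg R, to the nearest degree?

031°

Δeast = 13 − -9 = 22.00; Δnorth = 18 − -19 = 37.00.
Bearing = atan2(Δeast, Δnorth) mod 360° = 30.74° ≈ 031°.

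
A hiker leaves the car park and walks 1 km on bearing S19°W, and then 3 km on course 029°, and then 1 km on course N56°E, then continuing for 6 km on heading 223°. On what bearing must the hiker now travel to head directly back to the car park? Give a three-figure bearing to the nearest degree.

Leg 1 (S19°W, 1 km): east 1 sin 199° = -0.33, north 1 cos 199° = -0.95
Leg 2 (029°, 3 km): east 3 sin 29° = 1.45, north 3 cos 29° = 2.62
Leg 3 (N56°E, 1 km): east 1 sin 56° = 0.83, north 1 cos 56° = 0.56
Leg 4 (223°, 6 km): east 6 sin 223° = -4.09, north 6 cos 223° = -4.39
Net displacement: -2.13 east, -2.15 north. Direction back to start is (2.13, 2.15): bearing = atan2(2.13, 2.15) mod 360° = 44.78° ≈ 045°.

045°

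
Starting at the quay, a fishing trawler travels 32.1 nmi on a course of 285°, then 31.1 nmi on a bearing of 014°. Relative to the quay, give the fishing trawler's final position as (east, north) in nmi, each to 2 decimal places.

(-23.48, 38.48)

Leg 1 (285°, 32.1 nmi): east 32.1 sin 285° = -31.01, north 32.1 cos 285° = 8.31
Leg 2 (014°, 31.1 nmi): east 31.1 sin 14° = 7.52, north 31.1 cos 14° = 30.18
Summing: -23.48 nmi east, 38.48 nmi north → (-23.48, 38.48).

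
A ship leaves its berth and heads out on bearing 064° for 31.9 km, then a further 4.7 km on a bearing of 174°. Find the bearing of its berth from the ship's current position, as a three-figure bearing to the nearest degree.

Leg 1 (064°, 31.9 km): east 31.9 sin 64° = 28.67, north 31.9 cos 64° = 13.98
Leg 2 (174°, 4.7 km): east 4.7 sin 174° = 0.49, north 4.7 cos 174° = -4.67
Net displacement: 29.16 east, 9.31 north. Direction back to start is (-29.16, -9.31): bearing = atan2(-29.16, -9.31) mod 360° = 252.30° ≈ 252°.

252°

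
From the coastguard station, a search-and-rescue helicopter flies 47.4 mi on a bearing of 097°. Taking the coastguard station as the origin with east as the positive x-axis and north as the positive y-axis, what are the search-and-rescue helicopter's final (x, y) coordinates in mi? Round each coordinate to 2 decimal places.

(47.05, -5.78)

Leg 1 (097°, 47.4 mi): east 47.4 sin 97° = 47.05, north 47.4 cos 97° = -5.78
Summing: 47.05 mi east, -5.78 mi north → (47.05, -5.78).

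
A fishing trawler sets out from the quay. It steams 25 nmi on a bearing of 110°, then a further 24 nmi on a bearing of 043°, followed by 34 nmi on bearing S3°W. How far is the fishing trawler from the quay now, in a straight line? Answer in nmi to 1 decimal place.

Leg 1 (110°, 25 nmi): east 25 sin 110° = 23.49, north 25 cos 110° = -8.55
Leg 2 (043°, 24 nmi): east 24 sin 43° = 16.37, north 24 cos 43° = 17.55
Leg 3 (S3°W, 34 nmi): east 34 sin 183° = -1.78, north 34 cos 183° = -33.95
Net: 38.08 east, -24.95 north. Distance = √((38.08)² + (-24.95)²) = 45.527 nmi.

45.5 nmi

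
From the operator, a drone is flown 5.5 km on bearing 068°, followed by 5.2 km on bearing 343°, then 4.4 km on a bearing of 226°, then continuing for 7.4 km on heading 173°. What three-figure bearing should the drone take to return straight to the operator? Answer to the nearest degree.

Leg 1 (068°, 5.5 km): east 5.5 sin 68° = 5.10, north 5.5 cos 68° = 2.06
Leg 2 (343°, 5.2 km): east 5.2 sin 343° = -1.52, north 5.2 cos 343° = 4.97
Leg 3 (226°, 4.4 km): east 4.4 sin 226° = -3.17, north 4.4 cos 226° = -3.06
Leg 4 (173°, 7.4 km): east 7.4 sin 173° = 0.90, north 7.4 cos 173° = -7.34
Net displacement: 1.32 east, -3.37 north. Direction back to start is (-1.32, 3.37): bearing = atan2(-1.32, 3.37) mod 360° = 338.66° ≈ 339°.

339°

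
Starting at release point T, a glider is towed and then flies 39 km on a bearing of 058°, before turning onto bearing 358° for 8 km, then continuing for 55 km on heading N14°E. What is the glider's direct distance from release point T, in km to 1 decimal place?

Leg 1 (058°, 39 km): east 39 sin 58° = 33.07, north 39 cos 58° = 20.67
Leg 2 (358°, 8 km): east 8 sin 358° = -0.28, north 8 cos 358° = 8.00
Leg 3 (N14°E, 55 km): east 55 sin 14° = 13.31, north 55 cos 14° = 53.37
Net: 46.10 east, 82.03 north. Distance = √((46.10)² + (82.03)²) = 94.095 km.

94.1 km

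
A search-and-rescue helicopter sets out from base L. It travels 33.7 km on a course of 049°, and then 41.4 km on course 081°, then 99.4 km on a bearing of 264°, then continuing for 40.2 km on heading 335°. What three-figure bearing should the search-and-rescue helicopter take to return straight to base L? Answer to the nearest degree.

Leg 1 (049°, 33.7 km): east 33.7 sin 49° = 25.43, north 33.7 cos 49° = 22.11
Leg 2 (081°, 41.4 km): east 41.4 sin 81° = 40.89, north 41.4 cos 81° = 6.48
Leg 3 (264°, 99.4 km): east 99.4 sin 264° = -98.86, north 99.4 cos 264° = -10.39
Leg 4 (335°, 40.2 km): east 40.2 sin 335° = -16.99, north 40.2 cos 335° = 36.43
Net displacement: -49.52 east, 54.63 north. Direction back to start is (49.52, -54.63): bearing = atan2(49.52, -54.63) mod 360° = 137.81° ≈ 138°.

138°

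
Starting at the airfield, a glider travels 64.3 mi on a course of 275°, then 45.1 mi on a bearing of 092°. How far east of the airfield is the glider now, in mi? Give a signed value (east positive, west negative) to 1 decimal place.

Leg 1 (275°, 64.3 mi): east 64.3 sin 275° = -64.06, north 64.3 cos 275° = 5.60
Leg 2 (092°, 45.1 mi): east 45.1 sin 92° = 45.07, north 45.1 cos 92° = -1.57
Net east component: -18.98 mi.

-19.0 mi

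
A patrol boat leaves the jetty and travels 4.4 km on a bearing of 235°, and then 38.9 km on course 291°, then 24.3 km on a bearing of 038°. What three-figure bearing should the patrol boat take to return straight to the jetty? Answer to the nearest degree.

Leg 1 (235°, 4.4 km): east 4.4 sin 235° = -3.60, north 4.4 cos 235° = -2.52
Leg 2 (291°, 38.9 km): east 38.9 sin 291° = -36.32, north 38.9 cos 291° = 13.94
Leg 3 (038°, 24.3 km): east 24.3 sin 38° = 14.96, north 24.3 cos 38° = 19.15
Net displacement: -24.96 east, 30.57 north. Direction back to start is (24.96, -30.57): bearing = atan2(24.96, -30.57) mod 360° = 140.76° ≈ 141°.

141°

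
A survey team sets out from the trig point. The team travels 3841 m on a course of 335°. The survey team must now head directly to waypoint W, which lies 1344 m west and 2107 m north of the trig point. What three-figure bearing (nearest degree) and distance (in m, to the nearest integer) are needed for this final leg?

Leg 1 (335°, 3841 m): east 3841 sin 335° = -1623.28, north 3841 cos 335° = 3481.13
Current position: (-1623.28, 3481.13). Target: (-1344, 2107). Remaining: Δeast = 279.28, Δnorth = -1374.13.
Bearing = atan2(279.28, -1374.13) mod 360° = 168.51°; distance = √((279.28)² + (-1374.13)²) = 1402.221 m.

169°, 1402 m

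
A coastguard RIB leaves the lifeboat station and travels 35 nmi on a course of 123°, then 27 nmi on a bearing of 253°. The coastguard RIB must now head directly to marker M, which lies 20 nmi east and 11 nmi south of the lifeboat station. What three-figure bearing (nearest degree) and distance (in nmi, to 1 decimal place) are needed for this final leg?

046°, 22.9 nmi

Leg 1 (123°, 35 nmi): east 35 sin 123° = 29.35, north 35 cos 123° = -19.06
Leg 2 (253°, 27 nmi): east 27 sin 253° = -25.82, north 27 cos 253° = -7.89
Current position: (3.53, -26.96). Target: (20, -11). Remaining: Δeast = 16.47, Δnorth = 15.96.
Bearing = atan2(16.47, 15.96) mod 360° = 45.90°; distance = √((16.47)² + (15.96)²) = 22.929 nmi.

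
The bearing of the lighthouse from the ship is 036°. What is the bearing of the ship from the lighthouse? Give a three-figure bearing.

Back-bearing = 036° + 180° = 216°.

216°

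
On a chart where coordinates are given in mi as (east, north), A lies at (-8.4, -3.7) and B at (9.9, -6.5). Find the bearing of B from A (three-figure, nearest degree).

099°

Δeast = 9.9 − -8.4 = 18.30; Δnorth = -6.5 − -3.7 = -2.80.
Bearing = atan2(Δeast, Δnorth) mod 360° = 98.70° ≈ 099°.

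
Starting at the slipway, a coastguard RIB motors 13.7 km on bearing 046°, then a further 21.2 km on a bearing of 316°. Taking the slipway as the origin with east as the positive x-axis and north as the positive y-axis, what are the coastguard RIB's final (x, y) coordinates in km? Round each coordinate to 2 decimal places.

Leg 1 (046°, 13.7 km): east 13.7 sin 46° = 9.85, north 13.7 cos 46° = 9.52
Leg 2 (316°, 21.2 km): east 21.2 sin 316° = -14.73, north 21.2 cos 316° = 15.25
Summing: -4.87 km east, 24.77 km north → (-4.87, 24.77).

(-4.87, 24.77)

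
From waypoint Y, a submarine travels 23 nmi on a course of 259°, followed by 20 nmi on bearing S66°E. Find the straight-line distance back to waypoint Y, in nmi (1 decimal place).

13.2 nmi

Leg 1 (259°, 23 nmi): east 23 sin 259° = -22.58, north 23 cos 259° = -4.39
Leg 2 (S66°E, 20 nmi): east 20 sin 114° = 18.27, north 20 cos 114° = -8.13
Net: -4.31 east, -12.52 north. Distance = √((-4.31)² + (-12.52)²) = 13.243 nmi.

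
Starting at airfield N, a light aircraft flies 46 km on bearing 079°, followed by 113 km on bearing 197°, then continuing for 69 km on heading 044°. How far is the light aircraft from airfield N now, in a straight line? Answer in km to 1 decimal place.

77.9 km

Leg 1 (079°, 46 km): east 46 sin 79° = 45.15, north 46 cos 79° = 8.78
Leg 2 (197°, 113 km): east 113 sin 197° = -33.04, north 113 cos 197° = -108.06
Leg 3 (044°, 69 km): east 69 sin 44° = 47.93, north 69 cos 44° = 49.63
Net: 60.05 east, -49.65 north. Distance = √((60.05)² + (-49.65)²) = 77.917 km.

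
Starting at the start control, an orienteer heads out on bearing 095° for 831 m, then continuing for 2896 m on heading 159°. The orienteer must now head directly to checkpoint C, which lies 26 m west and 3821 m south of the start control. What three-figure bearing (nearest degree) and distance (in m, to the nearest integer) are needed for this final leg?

241°, 2161 m

Leg 1 (095°, 831 m): east 831 sin 95° = 827.84, north 831 cos 95° = -72.43
Leg 2 (159°, 2896 m): east 2896 sin 159° = 1037.83, north 2896 cos 159° = -2703.65
Current position: (1865.67, -2776.08). Target: (-26, -3821). Remaining: Δeast = -1891.67, Δnorth = -1044.92.
Bearing = atan2(-1891.67, -1044.92) mod 360° = 241.08°; distance = √((-1891.67)² + (-1044.92)²) = 2161.085 m.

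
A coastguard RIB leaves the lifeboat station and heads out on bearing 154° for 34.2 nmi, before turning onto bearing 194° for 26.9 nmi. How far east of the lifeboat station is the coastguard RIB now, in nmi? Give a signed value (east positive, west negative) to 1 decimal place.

8.5 nmi

Leg 1 (154°, 34.2 nmi): east 34.2 sin 154° = 14.99, north 34.2 cos 154° = -30.74
Leg 2 (194°, 26.9 nmi): east 26.9 sin 194° = -6.51, north 26.9 cos 194° = -26.10
Net east component: 8.48 nmi.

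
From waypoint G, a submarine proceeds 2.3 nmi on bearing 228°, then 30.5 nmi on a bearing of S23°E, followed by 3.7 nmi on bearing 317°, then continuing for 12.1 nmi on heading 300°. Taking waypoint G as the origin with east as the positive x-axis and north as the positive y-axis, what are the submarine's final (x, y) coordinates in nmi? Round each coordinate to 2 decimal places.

(-2.79, -20.86)

Leg 1 (228°, 2.3 nmi): east 2.3 sin 228° = -1.71, north 2.3 cos 228° = -1.54
Leg 2 (S23°E, 30.5 nmi): east 30.5 sin 157° = 11.92, north 30.5 cos 157° = -28.08
Leg 3 (317°, 3.7 nmi): east 3.7 sin 317° = -2.52, north 3.7 cos 317° = 2.71
Leg 4 (300°, 12.1 nmi): east 12.1 sin 300° = -10.48, north 12.1 cos 300° = 6.05
Summing: -2.79 nmi east, -20.86 nmi north → (-2.79, -20.86).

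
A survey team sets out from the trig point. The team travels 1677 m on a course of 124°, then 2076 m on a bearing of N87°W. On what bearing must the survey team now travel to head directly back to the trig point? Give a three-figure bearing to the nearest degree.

039°

Leg 1 (124°, 1677 m): east 1677 sin 124° = 1390.30, north 1677 cos 124° = -937.77
Leg 2 (N87°W, 2076 m): east 2076 sin 273° = -2073.15, north 2076 cos 273° = 108.65
Net displacement: -682.86 east, -829.12 north. Direction back to start is (682.86, 829.12): bearing = atan2(682.86, 829.12) mod 360° = 39.47° ≈ 039°.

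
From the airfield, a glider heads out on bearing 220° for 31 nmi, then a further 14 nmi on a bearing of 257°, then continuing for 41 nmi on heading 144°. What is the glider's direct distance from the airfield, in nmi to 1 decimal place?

Leg 1 (220°, 31 nmi): east 31 sin 220° = -19.93, north 31 cos 220° = -23.75
Leg 2 (257°, 14 nmi): east 14 sin 257° = -13.64, north 14 cos 257° = -3.15
Leg 3 (144°, 41 nmi): east 41 sin 144° = 24.10, north 41 cos 144° = -33.17
Net: -9.47 east, -60.07 north. Distance = √((-9.47)² + (-60.07)²) = 60.808 nmi.

60.8 nmi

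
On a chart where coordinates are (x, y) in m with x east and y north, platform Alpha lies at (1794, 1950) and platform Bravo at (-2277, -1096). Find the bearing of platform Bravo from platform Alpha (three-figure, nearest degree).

233°

Δeast = -2277 − 1794 = -4071.00; Δnorth = -1096 − 1950 = -3046.00.
Bearing = atan2(Δeast, Δnorth) mod 360° = 233.20° ≈ 233°.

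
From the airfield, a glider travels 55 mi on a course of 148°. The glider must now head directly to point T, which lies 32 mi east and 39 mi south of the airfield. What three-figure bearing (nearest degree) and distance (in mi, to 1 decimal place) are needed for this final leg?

020°, 8.2 mi

Leg 1 (148°, 55 mi): east 55 sin 148° = 29.15, north 55 cos 148° = -46.64
Current position: (29.15, -46.64). Target: (32, -39). Remaining: Δeast = 2.85, Δnorth = 7.64.
Bearing = atan2(2.85, 7.64) mod 360° = 20.48°; distance = √((2.85)² + (7.64)²) = 8.158 mi.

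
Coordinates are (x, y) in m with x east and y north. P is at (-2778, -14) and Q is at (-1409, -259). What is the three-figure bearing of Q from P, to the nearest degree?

Δeast = -1409 − -2778 = 1369.00; Δnorth = -259 − -14 = -245.00.
Bearing = atan2(Δeast, Δnorth) mod 360° = 100.15° ≈ 100°.

100°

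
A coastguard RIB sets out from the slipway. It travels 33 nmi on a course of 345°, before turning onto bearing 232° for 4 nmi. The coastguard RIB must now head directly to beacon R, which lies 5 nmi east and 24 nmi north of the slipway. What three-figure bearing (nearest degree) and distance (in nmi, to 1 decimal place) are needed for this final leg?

108°, 17.5 nmi

Leg 1 (345°, 33 nmi): east 33 sin 345° = -8.54, north 33 cos 345° = 31.88
Leg 2 (232°, 4 nmi): east 4 sin 232° = -3.15, north 4 cos 232° = -2.46
Current position: (-11.69, 29.41). Target: (5, 24). Remaining: Δeast = 16.69, Δnorth = -5.41.
Bearing = atan2(16.69, -5.41) mod 360° = 107.97°; distance = √((16.69)² + (-5.41)²) = 17.549 nmi.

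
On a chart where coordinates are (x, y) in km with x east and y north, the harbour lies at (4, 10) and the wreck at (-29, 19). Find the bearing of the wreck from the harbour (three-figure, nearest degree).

285°

Δeast = -29 − 4 = -33.00; Δnorth = 19 − 10 = 9.00.
Bearing = atan2(Δeast, Δnorth) mod 360° = 285.26° ≈ 285°.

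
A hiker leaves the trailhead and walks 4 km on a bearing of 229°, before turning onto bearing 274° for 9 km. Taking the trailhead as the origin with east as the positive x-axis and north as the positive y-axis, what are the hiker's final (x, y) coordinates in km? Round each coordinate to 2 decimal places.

(-12.00, -2.00)

Leg 1 (229°, 4 km): east 4 sin 229° = -3.02, north 4 cos 229° = -2.62
Leg 2 (274°, 9 km): east 9 sin 274° = -8.98, north 9 cos 274° = 0.63
Summing: -12.00 km east, -2.00 km north → (-12.00, -2.00).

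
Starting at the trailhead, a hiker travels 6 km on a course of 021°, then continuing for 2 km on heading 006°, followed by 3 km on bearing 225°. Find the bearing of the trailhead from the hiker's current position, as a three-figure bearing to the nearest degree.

182°

Leg 1 (021°, 6 km): east 6 sin 21° = 2.15, north 6 cos 21° = 5.60
Leg 2 (006°, 2 km): east 2 sin 6° = 0.21, north 2 cos 6° = 1.99
Leg 3 (225°, 3 km): east 3 sin 225° = -2.12, north 3 cos 225° = -2.12
Net displacement: 0.24 east, 5.47 north. Direction back to start is (-0.24, -5.47): bearing = atan2(-0.24, -5.47) mod 360° = 182.49° ≈ 182°.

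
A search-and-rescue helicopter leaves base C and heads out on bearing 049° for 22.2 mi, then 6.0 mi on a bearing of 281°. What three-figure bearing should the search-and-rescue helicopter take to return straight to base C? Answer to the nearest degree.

215°

Leg 1 (049°, 22.2 mi): east 22.2 sin 49° = 16.75, north 22.2 cos 49° = 14.56
Leg 2 (281°, 6.0 mi): east 6.0 sin 281° = -5.89, north 6.0 cos 281° = 1.14
Net displacement: 10.86 east, 15.71 north. Direction back to start is (-10.86, -15.71): bearing = atan2(-10.86, -15.71) mod 360° = 214.67° ≈ 215°.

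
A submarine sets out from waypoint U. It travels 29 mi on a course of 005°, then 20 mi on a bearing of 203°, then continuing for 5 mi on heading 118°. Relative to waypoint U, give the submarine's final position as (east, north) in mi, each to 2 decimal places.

Leg 1 (005°, 29 mi): east 29 sin 5° = 2.53, north 29 cos 5° = 28.89
Leg 2 (203°, 20 mi): east 20 sin 203° = -7.81, north 20 cos 203° = -18.41
Leg 3 (118°, 5 mi): east 5 sin 118° = 4.41, north 5 cos 118° = -2.35
Summing: -0.87 mi east, 8.13 mi north → (-0.87, 8.13).

(-0.87, 8.13)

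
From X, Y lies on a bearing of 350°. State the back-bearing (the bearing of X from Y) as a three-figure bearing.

Back-bearing = 350° − 180° = 170°.

170°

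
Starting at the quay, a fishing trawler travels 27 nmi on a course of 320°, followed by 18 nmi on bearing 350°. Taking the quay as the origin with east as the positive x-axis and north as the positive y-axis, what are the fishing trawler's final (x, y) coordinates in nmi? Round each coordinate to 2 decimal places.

Leg 1 (320°, 27 nmi): east 27 sin 320° = -17.36, north 27 cos 320° = 20.68
Leg 2 (350°, 18 nmi): east 18 sin 350° = -3.13, north 18 cos 350° = 17.73
Summing: -20.48 nmi east, 38.41 nmi north → (-20.48, 38.41).

(-20.48, 38.41)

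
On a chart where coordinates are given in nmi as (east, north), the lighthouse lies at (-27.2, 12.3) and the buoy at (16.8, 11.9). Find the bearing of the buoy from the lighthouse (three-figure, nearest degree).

091°

Δeast = 16.8 − -27.2 = 44.00; Δnorth = 11.9 − 12.3 = -0.40.
Bearing = atan2(Δeast, Δnorth) mod 360° = 90.52° ≈ 091°.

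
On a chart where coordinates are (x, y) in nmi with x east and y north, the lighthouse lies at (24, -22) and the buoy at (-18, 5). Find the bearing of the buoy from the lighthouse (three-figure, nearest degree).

Δeast = -18 − 24 = -42.00; Δnorth = 5 − -22 = 27.00.
Bearing = atan2(Δeast, Δnorth) mod 360° = 302.74° ≈ 303°.

303°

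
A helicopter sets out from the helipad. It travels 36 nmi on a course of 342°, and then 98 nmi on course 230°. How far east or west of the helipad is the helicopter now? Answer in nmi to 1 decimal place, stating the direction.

86.2 nmi west

Leg 1 (342°, 36 nmi): east 36 sin 342° = -11.12, north 36 cos 342° = 34.24
Leg 2 (230°, 98 nmi): east 98 sin 230° = -75.07, north 98 cos 230° = -62.99
Net east component: -86.20 nmi.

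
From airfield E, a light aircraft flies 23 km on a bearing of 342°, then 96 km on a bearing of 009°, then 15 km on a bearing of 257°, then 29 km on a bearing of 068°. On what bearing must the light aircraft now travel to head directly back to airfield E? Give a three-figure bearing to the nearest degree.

Leg 1 (342°, 23 km): east 23 sin 342° = -7.11, north 23 cos 342° = 21.87
Leg 2 (009°, 96 km): east 96 sin 9° = 15.02, north 96 cos 9° = 94.82
Leg 3 (257°, 15 km): east 15 sin 257° = -14.62, north 15 cos 257° = -3.37
Leg 4 (068°, 29 km): east 29 sin 68° = 26.89, north 29 cos 68° = 10.86
Net displacement: 20.18 east, 124.18 north. Direction back to start is (-20.18, -124.18): bearing = atan2(-20.18, -124.18) mod 360° = 189.23° ≈ 189°.

189°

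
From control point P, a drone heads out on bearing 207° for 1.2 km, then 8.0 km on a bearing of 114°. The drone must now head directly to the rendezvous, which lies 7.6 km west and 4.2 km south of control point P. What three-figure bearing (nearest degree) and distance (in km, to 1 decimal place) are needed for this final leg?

Leg 1 (207°, 1.2 km): east 1.2 sin 207° = -0.54, north 1.2 cos 207° = -1.07
Leg 2 (114°, 8.0 km): east 8.0 sin 114° = 7.31, north 8.0 cos 114° = -3.25
Current position: (6.76, -4.32). Target: (-7.6, -4.2). Remaining: Δeast = -14.36, Δnorth = 0.12.
Bearing = atan2(-14.36, 0.12) mod 360° = 270.49°; distance = √((-14.36)² + (0.12)²) = 14.364 km.

270°, 14.4 km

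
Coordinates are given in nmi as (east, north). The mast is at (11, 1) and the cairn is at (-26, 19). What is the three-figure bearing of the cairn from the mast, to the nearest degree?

Δeast = -26 − 11 = -37.00; Δnorth = 19 − 1 = 18.00.
Bearing = atan2(Δeast, Δnorth) mod 360° = 295.94° ≈ 296°.

296°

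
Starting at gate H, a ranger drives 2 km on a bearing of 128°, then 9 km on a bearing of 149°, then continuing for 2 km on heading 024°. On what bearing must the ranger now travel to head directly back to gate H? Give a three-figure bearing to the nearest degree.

Leg 1 (128°, 2 km): east 2 sin 128° = 1.58, north 2 cos 128° = -1.23
Leg 2 (149°, 9 km): east 9 sin 149° = 4.64, north 9 cos 149° = -7.71
Leg 3 (024°, 2 km): east 2 sin 24° = 0.81, north 2 cos 24° = 1.83
Net displacement: 7.02 east, -7.12 north. Direction back to start is (-7.02, 7.12): bearing = atan2(-7.02, 7.12) mod 360° = 315.38° ≈ 315°.

315°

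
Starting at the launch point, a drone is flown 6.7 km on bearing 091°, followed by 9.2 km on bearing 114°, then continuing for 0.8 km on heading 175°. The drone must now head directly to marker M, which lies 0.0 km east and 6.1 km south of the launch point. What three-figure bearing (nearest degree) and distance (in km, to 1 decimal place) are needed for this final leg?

Leg 1 (091°, 6.7 km): east 6.7 sin 91° = 6.70, north 6.7 cos 91° = -0.12
Leg 2 (114°, 9.2 km): east 9.2 sin 114° = 8.40, north 9.2 cos 114° = -3.74
Leg 3 (175°, 0.8 km): east 0.8 sin 175° = 0.07, north 0.8 cos 175° = -0.80
Current position: (15.17, -4.66). Target: (0.0, -6.1). Remaining: Δeast = -15.17, Δnorth = -1.44.
Bearing = atan2(-15.17, -1.44) mod 360° = 264.56°; distance = √((-15.17)² + (-1.44)²) = 15.242 km.

265°, 15.2 km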